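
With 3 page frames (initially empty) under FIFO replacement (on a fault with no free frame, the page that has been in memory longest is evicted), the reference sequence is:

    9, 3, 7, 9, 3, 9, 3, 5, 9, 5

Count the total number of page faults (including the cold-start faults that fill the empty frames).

5

9 → fault, frames {9}
3 → fault, frames {9,3}
7 → fault, frames {9,3,7}
9 → hit
3 → hit
9 → hit
3 → hit
5 → fault, evict 9, frames {3,7,5}
9 → fault, evict 3, frames {7,5,9}
5 → hit
Page faults: 5.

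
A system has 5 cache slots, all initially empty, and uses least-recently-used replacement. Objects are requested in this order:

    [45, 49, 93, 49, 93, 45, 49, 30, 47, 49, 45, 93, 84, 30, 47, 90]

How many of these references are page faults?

9

45 → miss, frames (45)
49 → miss, frames (45 49)
93 → miss, frames (45 49 93)
49 → hit
93 → hit
45 → hit
49 → hit
30 → miss, frames (93 45 49 30)
47 → miss, frames (93 45 49 30 47)
49 → hit
45 → hit
93 → hit
84 → miss, evict 30, frames (47 49 45 93 84)
30 → miss, evict 47, frames (49 45 93 84 30)
47 → miss, evict 49, frames (45 93 84 30 47)
90 → miss, evict 45, frames (93 84 30 47 90)
Page faults: 9.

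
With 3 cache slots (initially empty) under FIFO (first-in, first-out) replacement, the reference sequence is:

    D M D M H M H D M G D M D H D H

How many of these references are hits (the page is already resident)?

D: fault, frames (D)
M: fault, frames (D M)
D: hit
M: hit
H: fault, frames (D M H)
M: hit
H: hit
D: hit
M: hit
G: fault, evict D, frames (M H G)
D: fault, evict M, frames (H G D)
M: fault, evict H, frames (G D M)
D: hit
H: fault, evict G, frames (D M H)
D: hit
H: hit
Hits: 9.

9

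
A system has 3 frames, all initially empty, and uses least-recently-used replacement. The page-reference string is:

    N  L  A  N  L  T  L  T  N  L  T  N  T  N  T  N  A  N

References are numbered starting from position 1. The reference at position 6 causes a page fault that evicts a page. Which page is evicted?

A

pos 1: N -> fault, frames {N}
pos 2: L -> fault, frames {N,L}
pos 3: A -> fault, frames {N,L,A}
pos 4: N -> hit
pos 5: L -> hit
pos 6: T -> fault, evict A, frames {N,L,T}
At position 6, page A is evicted.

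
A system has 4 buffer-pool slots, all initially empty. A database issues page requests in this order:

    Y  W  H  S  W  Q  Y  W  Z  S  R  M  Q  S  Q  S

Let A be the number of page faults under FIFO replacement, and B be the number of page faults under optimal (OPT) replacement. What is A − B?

Under FIFO: F F F F . F F F F F F F F . . . → 12 faults.
Under OPT: F F F F . F . . F . F F . . . . → 8 faults.
A − B = 12 − 8 = 4.

4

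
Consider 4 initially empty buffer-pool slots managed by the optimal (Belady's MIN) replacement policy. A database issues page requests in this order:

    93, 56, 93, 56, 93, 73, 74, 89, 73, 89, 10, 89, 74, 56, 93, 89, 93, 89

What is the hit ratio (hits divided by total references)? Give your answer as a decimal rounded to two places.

0.61

93 -> fault, frames {93}
56 -> fault, frames {93,56}
93 -> hit
56 -> hit
93 -> hit
73 -> fault, frames {93,56,73}
74 -> fault, frames {93,56,73,74}
89 -> fault, evict 93, frames {56,73,74,89}
73 -> hit
89 -> hit
10 -> fault, evict 73, frames {56,74,89,10}
89 -> hit
74 -> hit
56 -> hit
93 -> fault, evict 10, frames {56,74,89,93}
89 -> hit
93 -> hit
89 -> hit
Hits: 11 of 18 references → 11/18 = 0.6111.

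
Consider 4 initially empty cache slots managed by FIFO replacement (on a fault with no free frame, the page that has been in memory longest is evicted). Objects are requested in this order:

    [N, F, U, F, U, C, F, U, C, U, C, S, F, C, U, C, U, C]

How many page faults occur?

5

N -> fault, frames [N]
F -> fault, frames [N, F]
U -> fault, frames [N, F, U]
F -> hit
U -> hit
C -> fault, frames [N, F, U, C]
F -> hit
U -> hit
C -> hit
U -> hit
C -> hit
S -> fault, evict N, frames [F, U, C, S]
F -> hit
C -> hit
U -> hit
C -> hit
U -> hit
C -> hit
Page faults: 5.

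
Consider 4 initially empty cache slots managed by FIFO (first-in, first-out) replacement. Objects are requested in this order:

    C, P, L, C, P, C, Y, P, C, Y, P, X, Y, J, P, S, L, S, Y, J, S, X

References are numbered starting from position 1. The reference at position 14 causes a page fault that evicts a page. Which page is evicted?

P

pos 1: C -> fault, frames [C]
pos 2: P -> fault, frames [C, P]
pos 3: L -> fault, frames [C, P, L]
pos 4: C -> hit
pos 5: P -> hit
pos 6: C -> hit
pos 7: Y -> fault, frames [C, P, L, Y]
pos 8: P -> hit
pos 9: C -> hit
pos 10: Y -> hit
pos 11: P -> hit
pos 12: X -> fault, evict C, frames [P, L, Y, X]
pos 13: Y -> hit
pos 14: J -> fault, evict P, frames [L, Y, X, J]
At position 14, page P is evicted.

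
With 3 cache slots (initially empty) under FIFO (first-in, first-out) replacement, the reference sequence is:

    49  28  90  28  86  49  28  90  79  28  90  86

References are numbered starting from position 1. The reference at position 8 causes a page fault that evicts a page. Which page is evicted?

86

pos 1: 49 -> fault, frames [49]
pos 2: 28 -> fault, frames [49, 28]
pos 3: 90 -> fault, frames [49, 28, 90]
pos 4: 28 -> hit
pos 5: 86 -> fault, evict 49, frames [28, 90, 86]
pos 6: 49 -> fault, evict 28, frames [90, 86, 49]
pos 7: 28 -> fault, evict 90, frames [86, 49, 28]
pos 8: 90 -> fault, evict 86, frames [49, 28, 90]
At position 8, page 86 is evicted.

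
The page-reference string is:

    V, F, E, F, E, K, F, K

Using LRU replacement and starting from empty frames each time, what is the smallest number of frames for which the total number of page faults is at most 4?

f=1: 8 faults
f=2: 5 faults
f=3: 4 faults
f=4: 4 faults
Smallest f with faults ≤ 4 is 3.

3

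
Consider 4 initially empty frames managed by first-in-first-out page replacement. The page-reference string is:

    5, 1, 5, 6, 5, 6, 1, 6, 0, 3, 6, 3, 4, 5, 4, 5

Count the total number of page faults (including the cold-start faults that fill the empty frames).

5: fault, frames {5}
1: fault, frames {5,1}
5: hit
6: fault, frames {5,1,6}
5: hit
6: hit
1: hit
6: hit
0: fault, frames {5,1,6,0}
3: fault, evict 5, frames {1,6,0,3}
6: hit
3: hit
4: fault, evict 1, frames {6,0,3,4}
5: fault, evict 6, frames {0,3,4,5}
4: hit
5: hit
Page faults: 7.

7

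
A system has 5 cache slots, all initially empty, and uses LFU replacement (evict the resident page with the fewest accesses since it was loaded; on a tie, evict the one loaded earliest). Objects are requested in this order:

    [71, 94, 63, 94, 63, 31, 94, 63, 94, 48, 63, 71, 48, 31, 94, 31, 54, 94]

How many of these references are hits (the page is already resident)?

71: miss, frames {71}
94: miss, frames {71,94}
63: miss, frames {71,94,63}
94: hit
63: hit
31: miss, frames {71,94,63,31}
94: hit
63: hit
94: hit
48: miss, frames {71,94,63,31,48}
63: hit
71: hit
48: hit
31: hit
94: hit
31: hit
54: miss, evict 71, frames {94,63,31,48,54}
94: hit
Hits: 12.

12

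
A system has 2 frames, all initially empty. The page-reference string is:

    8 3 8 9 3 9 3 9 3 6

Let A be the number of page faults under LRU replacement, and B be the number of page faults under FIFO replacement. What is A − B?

Under LRU: F F . F F . . . . F → 5 faults.
Under FIFO: F F . F . . . . . F → 4 faults.
A − B = 5 − 4 = 1.

1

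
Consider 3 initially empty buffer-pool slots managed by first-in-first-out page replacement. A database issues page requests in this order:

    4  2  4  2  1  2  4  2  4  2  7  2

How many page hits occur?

8

4 → fault, frames (4)
2 → fault, frames (4 2)
4 → hit
2 → hit
1 → fault, frames (4 2 1)
2 → hit
4 → hit
2 → hit
4 → hit
2 → hit
7 → fault, evict 4, frames (2 1 7)
2 → hit
Hits: 8.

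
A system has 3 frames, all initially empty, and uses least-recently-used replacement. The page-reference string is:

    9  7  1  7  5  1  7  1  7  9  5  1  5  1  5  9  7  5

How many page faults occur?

9 -> miss, frames {9}
7 -> miss, frames {9,7}
1 -> miss, frames {9,7,1}
7 -> hit
5 -> miss, evict 9, frames {1,7,5}
1 -> hit
7 -> hit
1 -> hit
7 -> hit
9 -> miss, evict 5, frames {1,7,9}
5 -> miss, evict 1, frames {7,9,5}
1 -> miss, evict 7, frames {9,5,1}
5 -> hit
1 -> hit
5 -> hit
9 -> hit
7 -> miss, evict 1, frames {5,9,7}
5 -> hit
Page faults: 8.

8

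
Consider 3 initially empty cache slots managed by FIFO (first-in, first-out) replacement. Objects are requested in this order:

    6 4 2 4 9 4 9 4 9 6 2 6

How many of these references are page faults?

6 → miss, frames (6)
4 → miss, frames (6 4)
2 → miss, frames (6 4 2)
4 → hit
9 → miss, evict 6, frames (4 2 9)
4 → hit
9 → hit
4 → hit
9 → hit
6 → miss, evict 4, frames (2 9 6)
2 → hit
6 → hit
Page faults: 5.

5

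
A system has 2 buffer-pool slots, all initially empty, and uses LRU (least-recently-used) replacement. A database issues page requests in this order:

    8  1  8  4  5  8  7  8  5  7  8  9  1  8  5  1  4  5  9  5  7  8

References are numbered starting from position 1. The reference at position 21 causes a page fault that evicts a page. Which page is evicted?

pos 1: 8 → fault, frames {8}
pos 2: 1 → fault, frames {8,1}
pos 3: 8 → hit
pos 4: 4 → fault, evict 1, frames {8,4}
pos 5: 5 → fault, evict 8, frames {4,5}
pos 6: 8 → fault, evict 4, frames {5,8}
pos 7: 7 → fault, evict 5, frames {8,7}
pos 8: 8 → hit
pos 9: 5 → fault, evict 7, frames {8,5}
pos 10: 7 → fault, evict 8, frames {5,7}
pos 11: 8 → fault, evict 5, frames {7,8}
pos 12: 9 → fault, evict 7, frames {8,9}
pos 13: 1 → fault, evict 8, frames {9,1}
pos 14: 8 → fault, evict 9, frames {1,8}
pos 15: 5 → fault, evict 1, frames {8,5}
pos 16: 1 → fault, evict 8, frames {5,1}
pos 17: 4 → fault, evict 5, frames {1,4}
pos 18: 5 → fault, evict 1, frames {4,5}
pos 19: 9 → fault, evict 4, frames {5,9}
pos 20: 5 → hit
pos 21: 7 → fault, evict 9, frames {5,7}
At position 21, page 9 is evicted.

9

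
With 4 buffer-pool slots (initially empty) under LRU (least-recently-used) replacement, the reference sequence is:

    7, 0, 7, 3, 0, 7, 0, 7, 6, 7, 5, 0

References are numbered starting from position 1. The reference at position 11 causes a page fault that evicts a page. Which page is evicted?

3

pos 1: 7 → miss, frames (7)
pos 2: 0 → miss, frames (7 0)
pos 3: 7 → hit
pos 4: 3 → miss, frames (0 7 3)
pos 5: 0 → hit
pos 6: 7 → hit
pos 7: 0 → hit
pos 8: 7 → hit
pos 9: 6 → miss, frames (3 0 7 6)
pos 10: 7 → hit
pos 11: 5 → miss, evict 3, frames (0 6 7 5)
At position 11, page 3 is evicted.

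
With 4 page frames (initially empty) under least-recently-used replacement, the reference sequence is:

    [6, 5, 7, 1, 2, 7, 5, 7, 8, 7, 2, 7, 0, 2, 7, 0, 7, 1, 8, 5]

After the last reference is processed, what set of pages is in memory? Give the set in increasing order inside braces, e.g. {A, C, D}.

{1, 5, 7, 8}

6 → miss, frames [6]
5 → miss, frames [6, 5]
7 → miss, frames [6, 5, 7]
1 → miss, frames [6, 5, 7, 1]
2 → miss, evict 6, frames [5, 7, 1, 2]
7 → hit
5 → hit
7 → hit
8 → miss, evict 1, frames [2, 5, 7, 8]
7 → hit
2 → hit
7 → hit
0 → miss, evict 5, frames [8, 2, 7, 0]
2 → hit
7 → hit
0 → hit
7 → hit
1 → miss, evict 8, frames [2, 0, 7, 1]
8 → miss, evict 2, frames [0, 7, 1, 8]
5 → miss, evict 0, frames [7, 1, 8, 5]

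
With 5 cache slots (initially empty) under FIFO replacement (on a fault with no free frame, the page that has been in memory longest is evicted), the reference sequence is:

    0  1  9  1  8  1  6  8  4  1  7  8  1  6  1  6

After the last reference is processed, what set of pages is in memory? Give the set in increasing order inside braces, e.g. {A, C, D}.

{1, 4, 6, 7, 8}

0: miss, frames {0}
1: miss, frames {0,1}
9: miss, frames {0,1,9}
1: hit
8: miss, frames {0,1,9,8}
1: hit
6: miss, frames {0,1,9,8,6}
8: hit
4: miss, evict 0, frames {1,9,8,6,4}
1: hit
7: miss, evict 1, frames {9,8,6,4,7}
8: hit
1: miss, evict 9, frames {8,6,4,7,1}
6: hit
1: hit
6: hit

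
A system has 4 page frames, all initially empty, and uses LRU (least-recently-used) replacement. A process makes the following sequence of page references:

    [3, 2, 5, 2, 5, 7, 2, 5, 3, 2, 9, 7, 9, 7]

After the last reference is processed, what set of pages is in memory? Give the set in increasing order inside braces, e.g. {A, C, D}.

3 -> fault, frames {3}
2 -> fault, frames {3,2}
5 -> fault, frames {3,2,5}
2 -> hit
5 -> hit
7 -> fault, frames {3,2,5,7}
2 -> hit
5 -> hit
3 -> hit
2 -> hit
9 -> fault, evict 7, frames {5,3,2,9}
7 -> fault, evict 5, frames {3,2,9,7}
9 -> hit
7 -> hit

{2, 3, 7, 9}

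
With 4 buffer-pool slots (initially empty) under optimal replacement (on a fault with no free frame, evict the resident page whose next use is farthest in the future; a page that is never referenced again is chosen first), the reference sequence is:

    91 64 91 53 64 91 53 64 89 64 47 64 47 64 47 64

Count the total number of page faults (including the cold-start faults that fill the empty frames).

5

91: fault, frames (91)
64: fault, frames (91 64)
91: hit
53: fault, frames (91 64 53)
64: hit
91: hit
53: hit
64: hit
89: fault, frames (91 64 53 89)
64: hit
47: fault, evict 89, frames (91 64 53 47)
64: hit
47: hit
64: hit
47: hit
64: hit
Page faults: 5.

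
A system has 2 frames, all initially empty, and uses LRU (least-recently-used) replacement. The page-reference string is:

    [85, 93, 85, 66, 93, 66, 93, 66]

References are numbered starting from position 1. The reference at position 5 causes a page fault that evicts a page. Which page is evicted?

pos 1: 85: fault, frames [85]
pos 2: 93: fault, frames [85, 93]
pos 3: 85: hit
pos 4: 66: fault, evict 93, frames [85, 66]
pos 5: 93: fault, evict 85, frames [66, 93]
At position 5, page 85 is evicted.

85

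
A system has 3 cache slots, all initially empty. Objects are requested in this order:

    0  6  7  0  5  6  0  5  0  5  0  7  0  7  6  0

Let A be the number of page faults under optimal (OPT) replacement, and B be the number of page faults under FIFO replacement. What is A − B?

-1

Under OPT: F F F . F . . . . . . F . . . . → 5 faults.
Under FIFO: F F F . F . F . . . . . . . F . → 6 faults.
A − B = 5 − 6 = -1.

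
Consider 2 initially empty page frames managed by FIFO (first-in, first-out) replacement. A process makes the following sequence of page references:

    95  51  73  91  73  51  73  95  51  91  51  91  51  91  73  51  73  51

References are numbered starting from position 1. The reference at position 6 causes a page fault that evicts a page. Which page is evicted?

pos 1: 95 -> fault, frames [95]
pos 2: 51 -> fault, frames [95, 51]
pos 3: 73 -> fault, evict 95, frames [51, 73]
pos 4: 91 -> fault, evict 51, frames [73, 91]
pos 5: 73 -> hit
pos 6: 51 -> fault, evict 73, frames [91, 51]
At position 6, page 73 is evicted.

73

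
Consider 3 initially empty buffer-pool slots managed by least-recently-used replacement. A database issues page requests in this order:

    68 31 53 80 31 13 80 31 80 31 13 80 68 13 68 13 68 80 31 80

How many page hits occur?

68 → fault, frames {68}
31 → fault, frames {68,31}
53 → fault, frames {68,31,53}
80 → fault, evict 68, frames {31,53,80}
31 → hit
13 → fault, evict 53, frames {80,31,13}
80 → hit
31 → hit
80 → hit
31 → hit
13 → hit
80 → hit
68 → fault, evict 31, frames {13,80,68}
13 → hit
68 → hit
13 → hit
68 → hit
80 → hit
31 → fault, evict 13, frames {68,80,31}
80 → hit
Hits: 13.

13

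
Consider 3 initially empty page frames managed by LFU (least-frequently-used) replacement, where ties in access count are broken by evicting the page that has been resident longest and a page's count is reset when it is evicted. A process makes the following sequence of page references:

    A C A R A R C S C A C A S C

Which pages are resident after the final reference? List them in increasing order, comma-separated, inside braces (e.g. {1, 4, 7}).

A -> fault, frames (A)
C -> fault, frames (A C)
A -> hit
R -> fault, frames (A C R)
A -> hit
R -> hit
C -> hit
S -> fault, evict C, frames (A R S)
C -> fault, evict S, frames (A R C)
A -> hit
C -> hit
A -> hit
S -> fault, evict R, frames (A C S)
C -> hit

{A, C, S}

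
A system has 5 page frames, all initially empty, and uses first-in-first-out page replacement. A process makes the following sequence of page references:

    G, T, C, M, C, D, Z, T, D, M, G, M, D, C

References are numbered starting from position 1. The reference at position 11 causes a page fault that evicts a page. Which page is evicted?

T

pos 1: G: miss, frames (G)
pos 2: T: miss, frames (G T)
pos 3: C: miss, frames (G T C)
pos 4: M: miss, frames (G T C M)
pos 5: C: hit
pos 6: D: miss, frames (G T C M D)
pos 7: Z: miss, evict G, frames (T C M D Z)
pos 8: T: hit
pos 9: D: hit
pos 10: M: hit
pos 11: G: miss, evict T, frames (C M D Z G)
At position 11, page T is evicted.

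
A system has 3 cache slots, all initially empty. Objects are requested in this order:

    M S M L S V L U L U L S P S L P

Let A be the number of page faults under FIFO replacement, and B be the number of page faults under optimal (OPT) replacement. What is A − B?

2

Under FIFO: F F . F . F . F . . . F F . F . → 8 faults.
Under OPT: F F . F . F . F . . . . F . . . → 6 faults.
A − B = 8 − 6 = 2.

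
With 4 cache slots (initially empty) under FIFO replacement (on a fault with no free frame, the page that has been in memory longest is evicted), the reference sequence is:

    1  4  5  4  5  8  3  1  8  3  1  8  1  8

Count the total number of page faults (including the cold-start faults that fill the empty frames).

6

1 → miss, frames {1}
4 → miss, frames {1,4}
5 → miss, frames {1,4,5}
4 → hit
5 → hit
8 → miss, frames {1,4,5,8}
3 → miss, evict 1, frames {4,5,8,3}
1 → miss, evict 4, frames {5,8,3,1}
8 → hit
3 → hit
1 → hit
8 → hit
1 → hit
8 → hit
Page faults: 6.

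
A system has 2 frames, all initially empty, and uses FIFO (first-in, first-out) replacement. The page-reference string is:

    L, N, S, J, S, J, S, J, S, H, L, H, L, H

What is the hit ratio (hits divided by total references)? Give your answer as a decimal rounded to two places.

L: fault, frames {L}
N: fault, frames {L,N}
S: fault, evict L, frames {N,S}
J: fault, evict N, frames {S,J}
S: hit
J: hit
S: hit
J: hit
S: hit
H: fault, evict S, frames {J,H}
L: fault, evict J, frames {H,L}
H: hit
L: hit
H: hit
Hits: 8 of 14 references → 8/14 = 0.5714.

0.57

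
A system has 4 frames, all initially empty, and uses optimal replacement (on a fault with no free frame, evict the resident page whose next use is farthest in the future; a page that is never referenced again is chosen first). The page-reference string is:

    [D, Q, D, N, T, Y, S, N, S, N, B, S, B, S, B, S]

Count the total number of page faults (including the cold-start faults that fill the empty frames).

7

D -> miss, frames (D)
Q -> miss, frames (D Q)
D -> hit
N -> miss, frames (D Q N)
T -> miss, frames (D Q N T)
Y -> miss, evict T, frames (D Q N Y)
S -> miss, evict Y, frames (D Q N S)
N -> hit
S -> hit
N -> hit
B -> miss, evict N, frames (D Q S B)
S -> hit
B -> hit
S -> hit
B -> hit
S -> hit
Page faults: 7.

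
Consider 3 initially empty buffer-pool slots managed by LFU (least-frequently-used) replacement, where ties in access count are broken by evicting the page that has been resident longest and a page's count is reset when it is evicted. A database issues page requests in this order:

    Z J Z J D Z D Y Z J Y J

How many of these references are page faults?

7

Z → miss, frames [Z]
J → miss, frames [Z, J]
Z → hit
J → hit
D → miss, frames [Z, J, D]
Z → hit
D → hit
Y → miss, evict J, frames [Z, D, Y]
Z → hit
J → miss, evict Y, frames [Z, D, J]
Y → miss, evict J, frames [Z, D, Y]
J → miss, evict Y, frames [Z, D, J]
Page faults: 7.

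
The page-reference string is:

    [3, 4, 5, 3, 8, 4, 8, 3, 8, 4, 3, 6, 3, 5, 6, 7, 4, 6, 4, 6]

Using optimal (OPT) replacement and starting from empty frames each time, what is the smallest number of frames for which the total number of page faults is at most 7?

3

f=1: 20 faults
f=2: 11 faults
f=3: 7 faults
f=4: 6 faults
f=5: 6 faults
f=6: 6 faults
Smallest f with faults ≤ 7 is 3.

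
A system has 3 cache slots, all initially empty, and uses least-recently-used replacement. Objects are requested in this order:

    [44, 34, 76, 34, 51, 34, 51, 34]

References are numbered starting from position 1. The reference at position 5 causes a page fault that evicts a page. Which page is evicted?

pos 1: 44 → fault, frames [44]
pos 2: 34 → fault, frames [44, 34]
pos 3: 76 → fault, frames [44, 34, 76]
pos 4: 34 → hit
pos 5: 51 → fault, evict 44, frames [76, 34, 51]
At position 5, page 44 is evicted.

44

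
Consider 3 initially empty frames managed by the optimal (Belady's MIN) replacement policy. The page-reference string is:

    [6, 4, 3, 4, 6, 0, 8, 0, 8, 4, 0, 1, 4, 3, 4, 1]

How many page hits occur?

6 → miss, frames (6)
4 → miss, frames (6 4)
3 → miss, frames (6 4 3)
4 → hit
6 → hit
0 → miss, evict 6, frames (4 3 0)
8 → miss, evict 3, frames (4 0 8)
0 → hit
8 → hit
4 → hit
0 → hit
1 → miss, evict 8, frames (4 0 1)
4 → hit
3 → miss, evict 0, frames (4 1 3)
4 → hit
1 → hit
Hits: 9.

9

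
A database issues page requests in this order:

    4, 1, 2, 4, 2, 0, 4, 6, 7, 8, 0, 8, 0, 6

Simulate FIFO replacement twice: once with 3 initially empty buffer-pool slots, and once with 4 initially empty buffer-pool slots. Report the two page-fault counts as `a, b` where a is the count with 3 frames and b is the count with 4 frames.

10, 7

3 frames: F F F . . F F F F F F . . F → 10 faults.
4 frames: F F F . . F . F F F . . . . → 7 faults.
7 < 10: adding a frame reduced faults, as is typical.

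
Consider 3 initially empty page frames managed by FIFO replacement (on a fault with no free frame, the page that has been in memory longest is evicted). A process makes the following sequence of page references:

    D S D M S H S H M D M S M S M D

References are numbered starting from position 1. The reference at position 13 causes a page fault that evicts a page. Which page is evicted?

H

pos 1: D: miss, frames [D]
pos 2: S: miss, frames [D, S]
pos 3: D: hit
pos 4: M: miss, frames [D, S, M]
pos 5: S: hit
pos 6: H: miss, evict D, frames [S, M, H]
pos 7: S: hit
pos 8: H: hit
pos 9: M: hit
pos 10: D: miss, evict S, frames [M, H, D]
pos 11: M: hit
pos 12: S: miss, evict M, frames [H, D, S]
pos 13: M: miss, evict H, frames [D, S, M]
At position 13, page H is evicted.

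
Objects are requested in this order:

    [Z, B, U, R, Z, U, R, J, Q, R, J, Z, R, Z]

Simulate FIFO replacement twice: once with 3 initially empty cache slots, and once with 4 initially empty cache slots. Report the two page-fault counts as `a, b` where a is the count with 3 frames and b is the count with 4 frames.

9, 7

3 frames: F F F F F . . F F F . F . . → 9 faults.
4 frames: F F F F . . . F F . . F . . → 7 faults.
7 < 9: adding a frame reduced faults, as is typical.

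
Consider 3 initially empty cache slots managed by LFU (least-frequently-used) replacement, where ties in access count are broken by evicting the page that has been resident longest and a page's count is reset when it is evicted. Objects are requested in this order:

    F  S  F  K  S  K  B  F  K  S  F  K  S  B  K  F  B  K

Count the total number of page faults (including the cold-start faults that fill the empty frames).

8

F -> miss, frames {F}
S -> miss, frames {F,S}
F -> hit
K -> miss, frames {F,S,K}
S -> hit
K -> hit
B -> miss, evict F, frames {S,K,B}
F -> miss, evict B, frames {S,K,F}
K -> hit
S -> hit
F -> hit
K -> hit
S -> hit
B -> miss, evict F, frames {S,K,B}
K -> hit
F -> miss, evict B, frames {S,K,F}
B -> miss, evict F, frames {S,K,B}
K -> hit
Page faults: 8.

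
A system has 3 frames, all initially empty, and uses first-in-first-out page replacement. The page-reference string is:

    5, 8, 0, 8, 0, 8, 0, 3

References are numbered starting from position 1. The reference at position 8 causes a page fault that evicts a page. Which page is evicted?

5

pos 1: 5 → miss, frames {5}
pos 2: 8 → miss, frames {5,8}
pos 3: 0 → miss, frames {5,8,0}
pos 4: 8 → hit
pos 5: 0 → hit
pos 6: 8 → hit
pos 7: 0 → hit
pos 8: 3 → miss, evict 5, frames {8,0,3}
At position 8, page 5 is evicted.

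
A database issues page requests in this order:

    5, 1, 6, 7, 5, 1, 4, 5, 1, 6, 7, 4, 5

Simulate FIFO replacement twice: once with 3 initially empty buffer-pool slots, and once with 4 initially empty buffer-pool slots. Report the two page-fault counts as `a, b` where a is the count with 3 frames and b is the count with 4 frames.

3 frames: F F F F F F F . . F F . F → 10 faults.
4 frames: F F F F . . F F F F F F F → 11 faults.
11 > 10: adding a frame increased faults — Belady's anomaly.

10, 11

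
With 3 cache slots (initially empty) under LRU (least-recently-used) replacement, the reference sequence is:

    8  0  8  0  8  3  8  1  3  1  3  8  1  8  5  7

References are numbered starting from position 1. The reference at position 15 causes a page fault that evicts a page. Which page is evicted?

3

pos 1: 8 -> fault, frames {8}
pos 2: 0 -> fault, frames {8,0}
pos 3: 8 -> hit
pos 4: 0 -> hit
pos 5: 8 -> hit
pos 6: 3 -> fault, frames {0,8,3}
pos 7: 8 -> hit
pos 8: 1 -> fault, evict 0, frames {3,8,1}
pos 9: 3 -> hit
pos 10: 1 -> hit
pos 11: 3 -> hit
pos 12: 8 -> hit
pos 13: 1 -> hit
pos 14: 8 -> hit
pos 15: 5 -> fault, evict 3, frames {1,8,5}
At position 15, page 3 is evicted.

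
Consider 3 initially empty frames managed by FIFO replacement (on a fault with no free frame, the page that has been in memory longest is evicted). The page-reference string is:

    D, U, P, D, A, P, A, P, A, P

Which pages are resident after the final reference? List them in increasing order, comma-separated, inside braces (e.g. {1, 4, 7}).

D: miss, frames [D]
U: miss, frames [D, U]
P: miss, frames [D, U, P]
D: hit
A: miss, evict D, frames [U, P, A]
P: hit
A: hit
P: hit
A: hit
P: hit

{A, P, U}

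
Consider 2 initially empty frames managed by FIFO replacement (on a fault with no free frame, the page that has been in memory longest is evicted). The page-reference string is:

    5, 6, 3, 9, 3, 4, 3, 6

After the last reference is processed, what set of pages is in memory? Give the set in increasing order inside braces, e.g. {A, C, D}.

{3, 6}

5 -> fault, frames {5}
6 -> fault, frames {5,6}
3 -> fault, evict 5, frames {6,3}
9 -> fault, evict 6, frames {3,9}
3 -> hit
4 -> fault, evict 3, frames {9,4}
3 -> fault, evict 9, frames {4,3}
6 -> fault, evict 4, frames {3,6}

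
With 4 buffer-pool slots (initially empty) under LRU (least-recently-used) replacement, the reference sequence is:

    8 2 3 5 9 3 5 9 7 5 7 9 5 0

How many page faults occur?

8 -> fault, frames (8)
2 -> fault, frames (8 2)
3 -> fault, frames (8 2 3)
5 -> fault, frames (8 2 3 5)
9 -> fault, evict 8, frames (2 3 5 9)
3 -> hit
5 -> hit
9 -> hit
7 -> fault, evict 2, frames (3 5 9 7)
5 -> hit
7 -> hit
9 -> hit
5 -> hit
0 -> fault, evict 3, frames (7 9 5 0)
Page faults: 7.

7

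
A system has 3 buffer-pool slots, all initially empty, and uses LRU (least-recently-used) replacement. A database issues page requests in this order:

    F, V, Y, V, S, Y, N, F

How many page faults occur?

6

F -> fault, frames {F}
V -> fault, frames {F,V}
Y -> fault, frames {F,V,Y}
V -> hit
S -> fault, evict F, frames {Y,V,S}
Y -> hit
N -> fault, evict V, frames {S,Y,N}
F -> fault, evict S, frames {Y,N,F}
Page faults: 6.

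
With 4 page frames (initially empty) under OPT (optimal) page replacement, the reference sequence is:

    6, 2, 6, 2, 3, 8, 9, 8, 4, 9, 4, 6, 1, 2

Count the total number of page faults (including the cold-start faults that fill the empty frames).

7

6 -> fault, frames [6]
2 -> fault, frames [6, 2]
6 -> hit
2 -> hit
3 -> fault, frames [6, 2, 3]
8 -> fault, frames [6, 2, 3, 8]
9 -> fault, evict 3, frames [6, 2, 8, 9]
8 -> hit
4 -> fault, evict 8, frames [6, 2, 9, 4]
9 -> hit
4 -> hit
6 -> hit
1 -> fault, evict 4, frames [6, 2, 9, 1]
2 -> hit
Page faults: 7.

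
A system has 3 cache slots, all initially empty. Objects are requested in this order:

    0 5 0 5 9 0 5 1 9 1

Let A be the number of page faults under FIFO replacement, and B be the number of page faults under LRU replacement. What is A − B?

-1

Under FIFO: F F . . F . . F . . → 4 faults.
Under LRU: F F . . F . . F F . → 5 faults.
A − B = 4 − 5 = -1.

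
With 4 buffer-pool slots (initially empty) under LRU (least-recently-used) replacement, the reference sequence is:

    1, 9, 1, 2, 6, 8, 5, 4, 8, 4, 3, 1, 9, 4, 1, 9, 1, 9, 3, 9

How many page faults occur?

1: fault, frames (1)
9: fault, frames (1 9)
1: hit
2: fault, frames (9 1 2)
6: fault, frames (9 1 2 6)
8: fault, evict 9, frames (1 2 6 8)
5: fault, evict 1, frames (2 6 8 5)
4: fault, evict 2, frames (6 8 5 4)
8: hit
4: hit
3: fault, evict 6, frames (5 8 4 3)
1: fault, evict 5, frames (8 4 3 1)
9: fault, evict 8, frames (4 3 1 9)
4: hit
1: hit
9: hit
1: hit
9: hit
3: hit
9: hit
Page faults: 10.

10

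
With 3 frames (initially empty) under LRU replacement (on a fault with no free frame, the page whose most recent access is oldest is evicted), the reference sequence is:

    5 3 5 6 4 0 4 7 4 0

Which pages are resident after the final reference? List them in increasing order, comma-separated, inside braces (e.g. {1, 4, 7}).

5 -> fault, frames (5)
3 -> fault, frames (5 3)
5 -> hit
6 -> fault, frames (3 5 6)
4 -> fault, evict 3, frames (5 6 4)
0 -> fault, evict 5, frames (6 4 0)
4 -> hit
7 -> fault, evict 6, frames (0 4 7)
4 -> hit
0 -> hit

{0, 4, 7}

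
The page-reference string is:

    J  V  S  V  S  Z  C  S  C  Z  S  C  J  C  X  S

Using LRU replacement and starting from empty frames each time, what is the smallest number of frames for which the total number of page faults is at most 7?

4

f=1: 16 faults
f=2: 12 faults
f=3: 8 faults
f=4: 7 faults
f=5: 6 faults
f=6: 6 faults
Smallest f with faults ≤ 7 is 4.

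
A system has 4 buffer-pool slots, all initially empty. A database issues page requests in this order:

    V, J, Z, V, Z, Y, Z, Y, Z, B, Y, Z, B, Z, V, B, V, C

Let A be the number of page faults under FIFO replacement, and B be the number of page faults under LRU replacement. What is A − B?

1

Under FIFO: F F F . . F . . . F . . . . F . . F → 7 faults.
Under LRU: F F F . . F . . . F . . . . . . . F → 6 faults.
A − B = 7 − 6 = 1.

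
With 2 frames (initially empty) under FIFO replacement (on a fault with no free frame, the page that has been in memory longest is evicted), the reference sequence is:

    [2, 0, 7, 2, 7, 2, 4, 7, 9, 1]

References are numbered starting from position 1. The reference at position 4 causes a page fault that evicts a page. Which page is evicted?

0

pos 1: 2 -> miss, frames {2}
pos 2: 0 -> miss, frames {2,0}
pos 3: 7 -> miss, evict 2, frames {0,7}
pos 4: 2 -> miss, evict 0, frames {7,2}
At position 4, page 0 is evicted.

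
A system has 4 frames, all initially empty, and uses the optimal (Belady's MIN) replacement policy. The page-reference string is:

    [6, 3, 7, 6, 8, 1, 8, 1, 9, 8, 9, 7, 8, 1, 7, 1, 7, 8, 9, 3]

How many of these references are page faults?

6 -> fault, frames (6)
3 -> fault, frames (6 3)
7 -> fault, frames (6 3 7)
6 -> hit
8 -> fault, frames (6 3 7 8)
1 -> fault, evict 6, frames (3 7 8 1)
8 -> hit
1 -> hit
9 -> fault, evict 3, frames (7 8 1 9)
8 -> hit
9 -> hit
7 -> hit
8 -> hit
1 -> hit
7 -> hit
1 -> hit
7 -> hit
8 -> hit
9 -> hit
3 -> fault, evict 9, frames (7 8 1 3)
Page faults: 7.

7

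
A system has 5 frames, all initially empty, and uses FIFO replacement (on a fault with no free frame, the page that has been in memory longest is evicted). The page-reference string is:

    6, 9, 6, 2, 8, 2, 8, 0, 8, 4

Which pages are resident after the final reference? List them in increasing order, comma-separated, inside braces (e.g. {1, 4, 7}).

6: miss, frames {6}
9: miss, frames {6,9}
6: hit
2: miss, frames {6,9,2}
8: miss, frames {6,9,2,8}
2: hit
8: hit
0: miss, frames {6,9,2,8,0}
8: hit
4: miss, evict 6, frames {9,2,8,0,4}

{0, 2, 4, 8, 9}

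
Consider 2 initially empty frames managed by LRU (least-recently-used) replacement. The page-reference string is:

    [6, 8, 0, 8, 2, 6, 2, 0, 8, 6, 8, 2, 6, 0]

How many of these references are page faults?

11

6 → fault, frames (6)
8 → fault, frames (6 8)
0 → fault, evict 6, frames (8 0)
8 → hit
2 → fault, evict 0, frames (8 2)
6 → fault, evict 8, frames (2 6)
2 → hit
0 → fault, evict 6, frames (2 0)
8 → fault, evict 2, frames (0 8)
6 → fault, evict 0, frames (8 6)
8 → hit
2 → fault, evict 6, frames (8 2)
6 → fault, evict 8, frames (2 6)
0 → fault, evict 2, frames (6 0)
Page faults: 11.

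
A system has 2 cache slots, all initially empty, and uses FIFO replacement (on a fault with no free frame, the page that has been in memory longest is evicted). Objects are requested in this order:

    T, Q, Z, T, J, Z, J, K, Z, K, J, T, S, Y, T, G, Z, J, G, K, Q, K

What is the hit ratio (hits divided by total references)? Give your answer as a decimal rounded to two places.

T → miss, frames {T}
Q → miss, frames {T,Q}
Z → miss, evict T, frames {Q,Z}
T → miss, evict Q, frames {Z,T}
J → miss, evict Z, frames {T,J}
Z → miss, evict T, frames {J,Z}
J → hit
K → miss, evict J, frames {Z,K}
Z → hit
K → hit
J → miss, evict Z, frames {K,J}
T → miss, evict K, frames {J,T}
S → miss, evict J, frames {T,S}
Y → miss, evict T, frames {S,Y}
T → miss, evict S, frames {Y,T}
G → miss, evict Y, frames {T,G}
Z → miss, evict T, frames {G,Z}
J → miss, evict G, frames {Z,J}
G → miss, evict Z, frames {J,G}
K → miss, evict J, frames {G,K}
Q → miss, evict G, frames {K,Q}
K → hit
Hits: 4 of 22 references → 4/22 = 0.1818.

0.18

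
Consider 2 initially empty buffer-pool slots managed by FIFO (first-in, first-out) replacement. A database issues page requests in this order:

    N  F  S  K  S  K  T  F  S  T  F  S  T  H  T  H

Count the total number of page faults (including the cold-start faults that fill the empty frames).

N → miss, frames (N)
F → miss, frames (N F)
S → miss, evict N, frames (F S)
K → miss, evict F, frames (S K)
S → hit
K → hit
T → miss, evict S, frames (K T)
F → miss, evict K, frames (T F)
S → miss, evict T, frames (F S)
T → miss, evict F, frames (S T)
F → miss, evict S, frames (T F)
S → miss, evict T, frames (F S)
T → miss, evict F, frames (S T)
H → miss, evict S, frames (T H)
T → hit
H → hit
Page faults: 12.

12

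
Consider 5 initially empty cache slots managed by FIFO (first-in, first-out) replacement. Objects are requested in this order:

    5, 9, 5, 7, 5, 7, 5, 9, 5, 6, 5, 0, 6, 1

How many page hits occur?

8

5 -> fault, frames {5}
9 -> fault, frames {5,9}
5 -> hit
7 -> fault, frames {5,9,7}
5 -> hit
7 -> hit
5 -> hit
9 -> hit
5 -> hit
6 -> fault, frames {5,9,7,6}
5 -> hit
0 -> fault, frames {5,9,7,6,0}
6 -> hit
1 -> fault, evict 5, frames {9,7,6,0,1}
Hits: 8.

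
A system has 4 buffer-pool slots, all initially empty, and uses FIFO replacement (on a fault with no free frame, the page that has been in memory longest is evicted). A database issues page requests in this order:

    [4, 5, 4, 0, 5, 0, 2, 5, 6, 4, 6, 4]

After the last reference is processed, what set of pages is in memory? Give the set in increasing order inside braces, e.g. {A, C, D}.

{0, 2, 4, 6}

4: miss, frames (4)
5: miss, frames (4 5)
4: hit
0: miss, frames (4 5 0)
5: hit
0: hit
2: miss, frames (4 5 0 2)
5: hit
6: miss, evict 4, frames (5 0 2 6)
4: miss, evict 5, frames (0 2 6 4)
6: hit
4: hit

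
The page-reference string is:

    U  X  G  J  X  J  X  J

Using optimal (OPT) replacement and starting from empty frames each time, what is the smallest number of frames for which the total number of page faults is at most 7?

2

f=1: 8 faults
f=2: 4 faults
f=3: 4 faults
f=4: 4 faults
Smallest f with faults ≤ 7 is 2.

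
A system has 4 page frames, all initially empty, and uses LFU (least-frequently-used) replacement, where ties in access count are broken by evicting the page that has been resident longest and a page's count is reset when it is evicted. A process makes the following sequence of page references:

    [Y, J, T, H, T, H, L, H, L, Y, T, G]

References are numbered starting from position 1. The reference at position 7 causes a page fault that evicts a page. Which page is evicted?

pos 1: Y -> fault, frames (Y)
pos 2: J -> fault, frames (Y J)
pos 3: T -> fault, frames (Y J T)
pos 4: H -> fault, frames (Y J T H)
pos 5: T -> hit
pos 6: H -> hit
pos 7: L -> fault, evict Y, frames (J T H L)
At position 7, page Y is evicted.

Y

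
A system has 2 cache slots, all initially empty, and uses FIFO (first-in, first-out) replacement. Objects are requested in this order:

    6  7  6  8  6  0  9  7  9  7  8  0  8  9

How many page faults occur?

10

6 → fault, frames {6}
7 → fault, frames {6,7}
6 → hit
8 → fault, evict 6, frames {7,8}
6 → fault, evict 7, frames {8,6}
0 → fault, evict 8, frames {6,0}
9 → fault, evict 6, frames {0,9}
7 → fault, evict 0, frames {9,7}
9 → hit
7 → hit
8 → fault, evict 9, frames {7,8}
0 → fault, evict 7, frames {8,0}
8 → hit
9 → fault, evict 8, frames {0,9}
Page faults: 10.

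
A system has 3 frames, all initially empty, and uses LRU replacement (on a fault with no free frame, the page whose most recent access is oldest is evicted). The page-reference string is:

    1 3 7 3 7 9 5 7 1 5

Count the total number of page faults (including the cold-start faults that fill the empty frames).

1: miss, frames [1]
3: miss, frames [1, 3]
7: miss, frames [1, 3, 7]
3: hit
7: hit
9: miss, evict 1, frames [3, 7, 9]
5: miss, evict 3, frames [7, 9, 5]
7: hit
1: miss, evict 9, frames [5, 7, 1]
5: hit
Page faults: 6.

6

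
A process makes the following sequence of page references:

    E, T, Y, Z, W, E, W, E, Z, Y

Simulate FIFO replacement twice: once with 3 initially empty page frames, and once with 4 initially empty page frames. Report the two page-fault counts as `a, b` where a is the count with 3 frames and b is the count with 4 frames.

7, 6

3 frames: F F F F F F . . . F → 7 faults.
4 frames: F F F F F F . . . . → 6 faults.
6 < 7: adding a frame reduced faults, as is typical.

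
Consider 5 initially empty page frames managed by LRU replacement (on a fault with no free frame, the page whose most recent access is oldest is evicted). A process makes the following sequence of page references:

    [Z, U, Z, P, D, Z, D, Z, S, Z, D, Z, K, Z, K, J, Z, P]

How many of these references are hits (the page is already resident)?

Z -> miss, frames (Z)
U -> miss, frames (Z U)
Z -> hit
P -> miss, frames (U Z P)
D -> miss, frames (U Z P D)
Z -> hit
D -> hit
Z -> hit
S -> miss, frames (U P D Z S)
Z -> hit
D -> hit
Z -> hit
K -> miss, evict U, frames (P S D Z K)
Z -> hit
K -> hit
J -> miss, evict P, frames (S D Z K J)
Z -> hit
P -> miss, evict S, frames (D K J Z P)
Hits: 10.

10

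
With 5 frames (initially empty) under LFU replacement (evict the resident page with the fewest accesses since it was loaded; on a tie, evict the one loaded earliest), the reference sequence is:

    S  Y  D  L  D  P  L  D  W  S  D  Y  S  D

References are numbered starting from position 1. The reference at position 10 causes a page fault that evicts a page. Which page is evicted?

Y

pos 1: S -> fault, frames {S}
pos 2: Y -> fault, frames {S,Y}
pos 3: D -> fault, frames {S,Y,D}
pos 4: L -> fault, frames {S,Y,D,L}
pos 5: D -> hit
pos 6: P -> fault, frames {S,Y,D,L,P}
pos 7: L -> hit
pos 8: D -> hit
pos 9: W -> fault, evict S, frames {Y,D,L,P,W}
pos 10: S -> fault, evict Y, frames {D,L,P,W,S}
At position 10, page Y is evicted.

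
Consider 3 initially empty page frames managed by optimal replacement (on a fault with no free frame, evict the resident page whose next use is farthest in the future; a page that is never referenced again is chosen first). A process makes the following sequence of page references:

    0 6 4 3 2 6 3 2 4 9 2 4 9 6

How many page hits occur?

0: miss, frames (0)
6: miss, frames (0 6)
4: miss, frames (0 6 4)
3: miss, evict 0, frames (6 4 3)
2: miss, evict 4, frames (6 3 2)
6: hit
3: hit
2: hit
4: miss, evict 3, frames (6 2 4)
9: miss, evict 6, frames (2 4 9)
2: hit
4: hit
9: hit
6: miss, evict 9, frames (2 4 6)
Hits: 6.

6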